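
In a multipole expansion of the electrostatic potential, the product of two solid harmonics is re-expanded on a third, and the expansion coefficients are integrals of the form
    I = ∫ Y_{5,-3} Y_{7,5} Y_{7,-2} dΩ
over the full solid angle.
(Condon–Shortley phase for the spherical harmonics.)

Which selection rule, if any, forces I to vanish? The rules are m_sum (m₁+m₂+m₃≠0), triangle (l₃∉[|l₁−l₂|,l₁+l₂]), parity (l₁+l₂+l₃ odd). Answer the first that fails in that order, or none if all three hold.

parity

azimuthal sum: -3 + 5 − 2 = 0  ✓
2 ≤ 7 ≤ 12 (triangle on l)  ✓
L = 5 + 7 + 7 = 19 (odd)  ✗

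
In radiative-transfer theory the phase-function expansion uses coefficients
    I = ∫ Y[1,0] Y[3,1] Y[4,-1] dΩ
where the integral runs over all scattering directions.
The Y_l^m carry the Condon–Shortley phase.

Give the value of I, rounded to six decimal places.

-0.238414

Rules hold: Σm=0, L=8 even, 2≤4≤4.
N = 3·7·9 = 189
Δ = 0!·2!·6!/9! = 1/252
Racah Σ t=0..0: t=0:+1/36 = 1/36
⇒ 3j(1 3 4; 0 0 0)² = 4/63, sgn +1
Racah Σ t=0..0: t=0:+1/48 = 1/48
⇒ 3j(1 3 4; 0 1 -1)² = 5/84, sgn -1
4πI² = N·(3j₀)²·(3jₘ)² = 5/7
I = -1·√(0.714286/4π) = -0.23841361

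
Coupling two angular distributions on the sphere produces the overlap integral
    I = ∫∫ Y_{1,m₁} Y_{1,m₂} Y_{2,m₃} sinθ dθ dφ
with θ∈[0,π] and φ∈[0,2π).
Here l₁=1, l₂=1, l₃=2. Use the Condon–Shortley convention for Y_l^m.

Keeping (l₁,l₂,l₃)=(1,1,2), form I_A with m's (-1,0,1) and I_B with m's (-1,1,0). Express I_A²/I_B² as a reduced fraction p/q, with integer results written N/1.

Shared (l₁,l₂,l₃)=(1,1,2): N and (l;000)² cancel in I_A²/I_B².
A: Δ = 0!·2!·2!/5! = 1/30; Racah Σ t=0..0: t=0:+1/2 = 1/2; ⇒ 3j(1 1 2; -1 0 1)² = 1/10, sgn -1
B: Δ = 0!·2!·2!/5! = 1/30; Racah Σ t=0..0: t=0:+1/4 = 1/4; ⇒ 3j(1 1 2; -1 1 0)² = 1/30, sgn +1
I_A²/I_B² = (1/10)/(1/30) = 3/1

3/1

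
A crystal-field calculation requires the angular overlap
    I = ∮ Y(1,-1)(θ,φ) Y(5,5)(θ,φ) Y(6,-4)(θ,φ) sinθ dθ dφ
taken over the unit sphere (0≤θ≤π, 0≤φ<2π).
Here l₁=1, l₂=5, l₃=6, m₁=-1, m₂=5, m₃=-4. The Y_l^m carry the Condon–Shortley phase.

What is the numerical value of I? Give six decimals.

m-sum 0 ✓  L=12 even ✓  4≤6≤6 ✓
Π(2lᵢ+1) = 3×11×13 = 429
triangle coeff Δ(1,5,6) = 1/858
Σ_t [0,0]: t=0:+1/14400 = 1/14400
(3j)²=6/143 [(1 5 6; 0 0 0)], sign=+1
Σ_t [0,0]: t=0:+1/7257600 = 1/7257600
(3j)²=1/858 [(1 5 6; -1 5 -4)], sign=+1
⇒ 4πI² = 3/143
I = (+1)√(3/143/(4π)) = 0.04085899

0.040859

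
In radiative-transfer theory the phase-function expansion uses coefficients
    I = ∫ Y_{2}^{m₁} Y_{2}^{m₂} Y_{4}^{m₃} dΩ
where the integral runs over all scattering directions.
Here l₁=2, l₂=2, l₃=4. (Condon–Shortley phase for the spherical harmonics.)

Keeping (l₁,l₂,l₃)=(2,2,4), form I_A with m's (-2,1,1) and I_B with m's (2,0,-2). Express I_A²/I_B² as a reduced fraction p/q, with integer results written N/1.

1/3

Shared (l₁,l₂,l₃)=(2,2,4): N and (l;000)² cancel in I_A²/I_B².
A: Δ = 0!·4!·4!/9! = 1/630; Racah Σ t=0..0: t=0:+1/144 = 1/144; ⇒ 3j(2 2 4; -2 1 1)² = 1/126, sgn -1
B: Δ = 0!·4!·4!/9! = 1/630; Racah Σ t=0..0: t=0:+1/96 = 1/96; ⇒ 3j(2 2 4; 2 0 -2)² = 1/42, sgn +1
I_A²/I_B² = (1/126)/(1/42) = 1/3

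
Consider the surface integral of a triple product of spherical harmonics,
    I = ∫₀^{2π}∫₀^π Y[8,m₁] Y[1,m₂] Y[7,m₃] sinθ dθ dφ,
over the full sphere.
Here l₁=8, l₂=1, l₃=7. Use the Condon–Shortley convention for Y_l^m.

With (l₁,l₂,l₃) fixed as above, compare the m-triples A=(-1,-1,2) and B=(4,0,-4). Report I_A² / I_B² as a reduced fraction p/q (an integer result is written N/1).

Shared (l₁,l₂,l₃)=(8,1,7): N and (l;000)² cancel in I_A²/I_B².
A: Δ = 2!·14!·0!/17! = 1/2040; Racah Σ t=0..0: t=0:+1/87091200 = 1/87091200; ⇒ 3j(8 1 7; -1 -1 2)² = 7/680, sgn -1
B: Δ = 2!·14!·0!/17! = 1/2040; Racah Σ t=1..1: t=1:−1/239500800 = -1/239500800; ⇒ 3j(8 1 7; 4 0 -4)² = 2/85, sgn +1
I_A²/I_B² = (7/680)/(2/85) = 7/16

7/16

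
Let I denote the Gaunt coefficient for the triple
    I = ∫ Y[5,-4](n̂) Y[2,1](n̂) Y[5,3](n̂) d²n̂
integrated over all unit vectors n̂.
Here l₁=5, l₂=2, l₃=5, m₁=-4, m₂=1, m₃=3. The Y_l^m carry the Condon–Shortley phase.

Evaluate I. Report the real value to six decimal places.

0.196098

Checks pass: Σm=0; 12 even; l₃=5∈[3,7].
(2·5+1)(2·2+1)(2·5+1) = 605
Δ: 2! 8! 2! / 13! → 1/38610
sum: t=0:+1/2880 t=1:−1/576 t=2:+1/2880 = -1/960
3j²(5 2 5; 0 0 0) = Δ·Π!·Σ² = 10/429  (sign +1)
sum: t=1:−1/80640 t=2:+1/10080 = 1/11520
3j²(5 2 5; -4 1 3) = Δ·Π!·Σ² = 49/1430  (sign +1)
combine: 4πI² = 605·10/429·49/1430 = 245/507
take √, sign +1: I = 0.19609844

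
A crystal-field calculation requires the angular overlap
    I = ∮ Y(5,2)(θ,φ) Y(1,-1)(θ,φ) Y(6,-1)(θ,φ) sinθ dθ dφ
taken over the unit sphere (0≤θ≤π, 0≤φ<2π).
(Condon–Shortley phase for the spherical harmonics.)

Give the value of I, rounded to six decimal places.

Rules hold: Σm=0, L=12 even, 4≤6≤6.
N = 11·3·13 = 429
Δ = 0!·10!·2!/13! = 1/858
Racah Σ t=0..0: t=0:+1/14400 = 1/14400
⇒ 3j(5 1 6; 0 0 0)² = 6/143, sgn +1
Racah Σ t=0..0: t=0:+1/60480 = 1/60480
⇒ 3j(5 1 6; 2 -1 -1)² = 5/429, sgn -1
4πI² = N·(3j₀)²·(3jₘ)² = 30/143
I = -1·√(0.20979/4π) = -0.12920749

-0.129207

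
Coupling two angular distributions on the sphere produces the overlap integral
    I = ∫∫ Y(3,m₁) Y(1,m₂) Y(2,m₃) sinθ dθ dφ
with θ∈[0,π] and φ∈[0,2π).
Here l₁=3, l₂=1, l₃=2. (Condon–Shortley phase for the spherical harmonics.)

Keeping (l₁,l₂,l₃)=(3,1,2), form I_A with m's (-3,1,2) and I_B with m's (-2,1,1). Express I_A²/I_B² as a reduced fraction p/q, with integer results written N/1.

Shared (l₁,l₂,l₃)=(3,1,2): N and (l;000)² cancel in I_A²/I_B².
A: Δ = 2!·4!·0!/7! = 1/105; Racah Σ t=2..2: t=2:+1/48 = 1/48; ⇒ 3j(3 1 2; -3 1 2)² = 1/7, sgn +1
B: Δ = 2!·4!·0!/7! = 1/105; Racah Σ t=2..2: t=2:+1/12 = 1/12; ⇒ 3j(3 1 2; -2 1 1)² = 2/21, sgn -1
I_A²/I_B² = (1/7)/(2/21) = 3/2

3/2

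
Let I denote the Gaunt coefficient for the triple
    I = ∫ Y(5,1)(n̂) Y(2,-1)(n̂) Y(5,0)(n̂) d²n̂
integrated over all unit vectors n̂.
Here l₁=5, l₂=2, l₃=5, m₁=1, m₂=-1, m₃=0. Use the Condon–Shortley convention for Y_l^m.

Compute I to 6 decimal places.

m-sum 0 ✓  L=12 even ✓  3≤5≤7 ✓
Π(2lᵢ+1) = 11×5×11 = 605
triangle coeff Δ(5,2,5) = 1/38610
Σ_t [0,2]: t=0:+1/2880 t=1:−1/576 t=2:+1/2880 = -1/960
(3j)²=10/429 [(5 2 5; 0 0 0)], sign=+1
Σ_t [0,1]: t=0:+1/1152 t=1:−1/1440 = 1/5760
(3j)²=1/858 [(5 2 5; 1 -1 0)], sign=-1
⇒ 4πI² = 25/1521
I = (-1)√(25/1521/(4π)) = -0.03616600

-0.036166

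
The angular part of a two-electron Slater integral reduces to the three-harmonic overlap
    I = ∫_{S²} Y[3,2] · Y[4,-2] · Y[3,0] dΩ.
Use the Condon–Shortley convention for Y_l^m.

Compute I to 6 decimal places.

Rules hold: Σm=0, L=10 even, 1≤3≤7.
N = 7·9·7 = 441
Δ = 4!·2!·4!/11! = 1/34650
Racah Σ t=1..3: t=1:−1/72 t=2:+1/16 t=3:−1/72 = 5/144
⇒ 3j(3 4 3; 0 0 0)² = 2/77, sgn -1
Racah Σ t=0..1: t=0:+1/96 t=1:−1/72 = -1/288
⇒ 3j(3 4 3; 2 -2 0)² = 1/462, sgn +1
4πI² = N·(3j₀)²·(3jₘ)² = 3/121
I = -1·√(0.0247934/4π) = -0.04441841

-0.044418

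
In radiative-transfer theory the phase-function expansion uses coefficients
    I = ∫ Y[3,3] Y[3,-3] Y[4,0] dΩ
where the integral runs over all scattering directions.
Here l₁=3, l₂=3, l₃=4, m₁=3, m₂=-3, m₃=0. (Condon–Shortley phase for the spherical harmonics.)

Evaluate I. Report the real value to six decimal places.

Rules hold: Σm=0, L=10 even, 0≤4≤6.
N = 7·7·9 = 441
Δ = 2!·4!·4!/11! = 1/34650
Racah Σ t=0..2: t=0:+1/72 t=1:−1/16 t=2:+1/72 = -5/144
⇒ 3j(3 3 4; 0 0 0)² = 2/77, sgn -1
Racah Σ t=0..0: t=0:+1/1152 = 1/1152
⇒ 3j(3 3 4; 3 -3 0)² = 1/154, sgn +1
4πI² = N·(3j₀)²·(3jₘ)² = 9/121
I = -1·√(0.0743802/4π) = -0.07693494

-0.076935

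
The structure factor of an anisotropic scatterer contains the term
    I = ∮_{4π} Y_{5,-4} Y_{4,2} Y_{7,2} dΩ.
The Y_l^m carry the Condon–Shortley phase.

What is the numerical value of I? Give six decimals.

-0.139414

Checks pass: Σm=0; 16 even; l₃=7∈[1,9].
(2·5+1)(2·4+1)(2·7+1) = 1485
Δ: 2! 8! 6! / 17! → 1/6126120
sum: t=0:+1/69120 t=1:−1/20736 t=2:+1/69120 = -1/51840
3j²(5 4 7; 0 0 0) = Δ·Π!·Σ² = 280/21879  (sign +1)
sum: t=1:−1/4838400 t=2:+1/483840 = 1/537600
3j²(5 4 7; -4 2 2) = Δ·Π!·Σ² = 2187/170170  (sign -1)
combine: 4πI² = 1485·280/21879·2187/170170 = 131220/537251
take √, sign -1: I = -0.13941403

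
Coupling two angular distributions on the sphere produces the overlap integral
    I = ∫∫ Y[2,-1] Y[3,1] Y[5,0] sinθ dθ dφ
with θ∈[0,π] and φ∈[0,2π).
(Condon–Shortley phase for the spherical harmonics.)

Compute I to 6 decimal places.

0.169433

Checks pass: Σm=0; 10 even; l₃=5∈[1,5].
(2·2+1)(2·3+1)(2·5+1) = 385
Δ: 0! 4! 6! / 11! → 1/2310
sum: t=0:+1/144 = 1/144
3j²(2 3 5; 0 0 0) = Δ·Π!·Σ² = 10/231  (sign -1)
sum: t=0:+1/288 = 1/288
3j²(2 3 5; -1 1 0) = Δ·Π!·Σ² = 5/231  (sign -1)
combine: 4πI² = 385·10/231·5/231 = 250/693
take √, sign +1: I = 0.16943318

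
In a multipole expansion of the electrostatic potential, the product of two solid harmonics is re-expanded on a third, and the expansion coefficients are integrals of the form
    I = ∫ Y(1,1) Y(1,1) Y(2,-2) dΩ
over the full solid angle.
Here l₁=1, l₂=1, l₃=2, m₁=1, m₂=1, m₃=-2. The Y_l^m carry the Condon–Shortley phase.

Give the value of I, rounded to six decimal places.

m-sum 0 ✓  L=4 even ✓  0≤2≤2 ✓
Π(2lᵢ+1) = 3×3×5 = 45
triangle coeff Δ(1,1,2) = 1/30
Σ_t [0,0]: t=0:+1/1 = 1/1
(3j)²=2/15 [(1 1 2; 0 0 0)], sign=+1
Σ_t [0,0]: t=0:+1/4 = 1/4
(3j)²=1/5 [(1 1 2; 1 1 -2)], sign=+1
⇒ 4πI² = 6/5
I = (+1)√(6/5/(4π)) = 0.30901936

0.309019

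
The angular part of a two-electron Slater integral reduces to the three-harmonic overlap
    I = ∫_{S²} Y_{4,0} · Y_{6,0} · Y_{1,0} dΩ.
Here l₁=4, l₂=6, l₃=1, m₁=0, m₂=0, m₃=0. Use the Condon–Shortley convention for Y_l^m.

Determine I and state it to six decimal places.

l₃=1 ∉ [2,10] — triangle fails ⇒ I = 0

0.000000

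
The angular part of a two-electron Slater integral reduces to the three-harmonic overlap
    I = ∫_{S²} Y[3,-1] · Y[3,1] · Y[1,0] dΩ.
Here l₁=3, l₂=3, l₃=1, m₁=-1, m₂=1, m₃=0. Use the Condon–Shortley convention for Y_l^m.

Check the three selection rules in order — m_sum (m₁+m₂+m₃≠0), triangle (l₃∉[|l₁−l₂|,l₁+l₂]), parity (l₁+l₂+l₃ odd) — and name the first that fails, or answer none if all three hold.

parity

azimuthal sum: -1 + 1 + 0 = 0  ✓
0 ≤ 1 ≤ 6 (triangle on l)  ✓
L = 3 + 3 + 1 = 7 (odd)  ✗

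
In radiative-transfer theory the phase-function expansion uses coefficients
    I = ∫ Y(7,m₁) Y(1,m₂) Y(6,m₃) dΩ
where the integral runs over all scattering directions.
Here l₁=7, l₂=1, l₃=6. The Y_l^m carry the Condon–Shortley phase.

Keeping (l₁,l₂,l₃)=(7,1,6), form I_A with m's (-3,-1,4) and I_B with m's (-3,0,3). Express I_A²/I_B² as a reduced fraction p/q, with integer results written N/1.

l's match ⇒ only the (l;m) 3-j factors differ between A and B.
A: triangle coeff Δ(7,1,6) = 1/1365; Σ_t [0,0]: t=0:+1/14515200 = 1/14515200; (3j)²=2/455 [(7 1 6; -3 -1 4)], sign=+1
B: triangle coeff Δ(7,1,6) = 1/1365; Σ_t [1,1]: t=1:−1/2177280 = -1/2177280; (3j)²=8/273 [(7 1 6; -3 0 3)], sign=+1
I_A²/I_B² = (2/455)/(8/273) = 3/20

3/20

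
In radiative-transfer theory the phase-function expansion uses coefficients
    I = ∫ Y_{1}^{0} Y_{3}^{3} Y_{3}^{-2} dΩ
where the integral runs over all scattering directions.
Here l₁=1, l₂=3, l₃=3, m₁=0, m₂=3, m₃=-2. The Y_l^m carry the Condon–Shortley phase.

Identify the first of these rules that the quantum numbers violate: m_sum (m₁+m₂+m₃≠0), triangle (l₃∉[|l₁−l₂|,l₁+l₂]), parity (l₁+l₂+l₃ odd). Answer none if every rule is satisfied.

azimuthal sum: 0 + 3 − 2 = 1  ✗
2 ≤ 3 ≤ 4 (triangle on l)
L = 1 + 3 + 3 = 7 (odd)

m_sum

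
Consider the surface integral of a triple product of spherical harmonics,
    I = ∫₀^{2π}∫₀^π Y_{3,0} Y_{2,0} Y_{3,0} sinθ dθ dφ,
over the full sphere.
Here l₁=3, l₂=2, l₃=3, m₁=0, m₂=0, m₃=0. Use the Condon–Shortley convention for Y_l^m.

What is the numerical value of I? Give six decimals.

0.168209

m-sum 0 ✓  L=8 even ✓  1≤3≤5 ✓
Π(2lᵢ+1) = 7×5×7 = 245
triangle coeff Δ(3,2,3) = 1/3780
Σ_t [0,2]: t=0:+1/24 t=1:−1/4 t=2:+1/24 = -1/6
(3j)²=4/105 [(3 2 3; 0 0 0)], sign=+1
(m-triple is (0,0,0) — same symbol as above.)
⇒ 4πI² = 16/45
I = (+1)√(16/45/(4π)) = 0.16820883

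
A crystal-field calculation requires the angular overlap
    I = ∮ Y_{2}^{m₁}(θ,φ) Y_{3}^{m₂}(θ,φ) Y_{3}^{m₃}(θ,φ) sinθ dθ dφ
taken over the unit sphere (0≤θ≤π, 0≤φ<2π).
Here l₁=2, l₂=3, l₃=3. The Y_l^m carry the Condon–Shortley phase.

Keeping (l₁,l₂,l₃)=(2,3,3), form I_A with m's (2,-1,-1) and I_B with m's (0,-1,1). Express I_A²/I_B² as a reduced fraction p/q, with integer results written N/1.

l's match ⇒ only the (l;m) 3-j factors differ between A and B.
A: triangle coeff Δ(2,3,3) = 1/3780; Σ_t [0,0]: t=0:+1/16 = 1/16; (3j)²=2/35 [(2 3 3; 2 -1 -1)], sign=+1
B: triangle coeff Δ(2,3,3) = 1/3780; Σ_t [0,2]: t=0:+1/16 t=1:−1/6 t=2:+1/96 = -3/32; (3j)²=3/140 [(2 3 3; 0 -1 1)], sign=-1
I_A²/I_B² = (2/35)/(3/140) = 8/3

8/3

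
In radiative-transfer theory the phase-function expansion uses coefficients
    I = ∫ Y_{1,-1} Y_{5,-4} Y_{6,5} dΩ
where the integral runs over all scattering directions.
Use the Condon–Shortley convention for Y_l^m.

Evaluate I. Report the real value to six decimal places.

Rules hold: Σm=0, L=12 even, 4≤6≤6.
N = 3·11·13 = 429
Δ = 0!·2!·10!/13! = 1/858
Racah Σ t=0..0: t=0:+1/14400 = 1/14400
⇒ 3j(1 5 6; 0 0 0)² = 6/143, sgn +1
Racah Σ t=0..0: t=0:+1/725760 = 1/725760
⇒ 3j(1 5 6; -1 -4 5)² = 5/78, sgn -1
4πI² = N·(3j₀)²·(3jₘ)² = 15/13
I = -1·√(1.15385/4π) = -0.30301841

-0.303018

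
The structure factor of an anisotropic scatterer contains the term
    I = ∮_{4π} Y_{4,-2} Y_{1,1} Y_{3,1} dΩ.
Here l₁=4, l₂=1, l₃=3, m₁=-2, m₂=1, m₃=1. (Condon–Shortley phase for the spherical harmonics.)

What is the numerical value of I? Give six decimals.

0.238414

m-sum 0 ✓  L=8 even ✓  3≤3≤5 ✓
Π(2lᵢ+1) = 9×3×7 = 189
triangle coeff Δ(4,1,3) = 1/252
Σ_t [1,1]: t=1:−1/36 = -1/36
(3j)²=4/63 [(4 1 3; 0 0 0)], sign=+1
Σ_t [2,2]: t=2:+1/96 = 1/96
(3j)²=5/84 [(4 1 3; -2 1 1)], sign=+1
⇒ 4πI² = 5/7
I = (+1)√(5/7/(4π)) = 0.23841361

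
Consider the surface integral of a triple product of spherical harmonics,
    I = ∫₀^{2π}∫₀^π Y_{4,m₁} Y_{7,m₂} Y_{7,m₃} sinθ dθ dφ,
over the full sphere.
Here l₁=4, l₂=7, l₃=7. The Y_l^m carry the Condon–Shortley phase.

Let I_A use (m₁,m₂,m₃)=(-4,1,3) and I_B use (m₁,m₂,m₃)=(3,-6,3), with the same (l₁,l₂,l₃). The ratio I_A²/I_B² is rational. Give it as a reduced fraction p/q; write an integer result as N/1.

4900/3861

Shared (l₁,l₂,l₃)=(4,7,7): N and (l;000)² cancel in I_A²/I_B².
A: Δ = 4!·4!·10!/19! = 1/58198140; Racah Σ t=4..4: t=4:+1/9953280 = 1/9953280; ⇒ 3j(4 7 7; -4 1 3)² = 2450/138567, sgn +1
B: Δ = 4!·4!·10!/19! = 1/58198140; Racah Σ t=0..1: t=0:+1/52254720 t=1:−1/522547200 = 1/58060800; ⇒ 3j(4 7 7; 3 -6 3)² = 9/646, sgn +1
I_A²/I_B² = (2450/138567)/(9/646) = 4900/3861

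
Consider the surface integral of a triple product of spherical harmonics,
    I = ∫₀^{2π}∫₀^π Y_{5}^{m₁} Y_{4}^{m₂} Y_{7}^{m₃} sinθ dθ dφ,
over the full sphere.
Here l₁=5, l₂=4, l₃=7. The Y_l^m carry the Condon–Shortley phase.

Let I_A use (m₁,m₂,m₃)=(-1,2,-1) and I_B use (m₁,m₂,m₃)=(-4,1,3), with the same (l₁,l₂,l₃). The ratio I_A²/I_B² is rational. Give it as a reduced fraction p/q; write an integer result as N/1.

11774/38025

l's match ⇒ only the (l;m) 3-j factors differ between A and B.
A: triangle coeff Δ(5,4,7) = 1/6126120; Σ_t [0,2]: t=0:+1/2073600 t=1:−1/86400 t=2:+1/55296 = 29/4147200; (3j)²=841/145860 [(5 4 7; -1 2 -1)], sign=+1
B: triangle coeff Δ(5,4,7) = 1/6126120; Σ_t [1,2]: t=1:−1/1935360 t=2:+1/362880 = 13/5806080; (3j)²=195/10472 [(5 4 7; -4 1 3)], sign=+1
I_A²/I_B² = (841/145860)/(195/10472) = 11774/38025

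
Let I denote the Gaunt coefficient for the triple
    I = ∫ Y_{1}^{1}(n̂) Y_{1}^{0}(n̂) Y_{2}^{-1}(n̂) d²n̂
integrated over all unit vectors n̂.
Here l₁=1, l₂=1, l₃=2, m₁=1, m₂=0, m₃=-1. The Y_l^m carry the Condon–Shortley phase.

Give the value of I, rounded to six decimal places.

Rules hold: Σm=0, L=4 even, 0≤2≤2.
N = 3·3·5 = 45
Δ = 0!·2!·2!/5! = 1/30
Racah Σ t=0..0: t=0:+1/1 = 1/1
⇒ 3j(1 1 2; 0 0 0)² = 2/15, sgn +1
Racah Σ t=0..0: t=0:+1/2 = 1/2
⇒ 3j(1 1 2; 1 0 -1)² = 1/10, sgn -1
4πI² = N·(3j₀)²·(3jₘ)² = 3/5
I = -1·√(0.6/4π) = -0.21850969

-0.218510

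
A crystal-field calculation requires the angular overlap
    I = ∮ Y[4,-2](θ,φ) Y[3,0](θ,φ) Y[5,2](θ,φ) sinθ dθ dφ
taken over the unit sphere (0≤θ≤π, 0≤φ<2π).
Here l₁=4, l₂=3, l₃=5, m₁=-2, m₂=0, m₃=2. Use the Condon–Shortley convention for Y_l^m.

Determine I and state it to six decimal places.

0.022664

m-sum 0 ✓  L=12 even ✓  1≤5≤7 ✓
Π(2lᵢ+1) = 9×7×11 = 693
triangle coeff Δ(4,3,5) = 1/180180
Σ_t [0,2]: t=0:+1/576 t=1:−1/144 t=2:+1/576 = -1/288
(3j)²=20/1001 [(4 3 5; 0 0 0)], sign=+1
Σ_t [0,2]: t=0:+1/8640 t=1:−1/480 t=2:+1/576 = -1/4320
(3j)²=1/2145 [(4 3 5; -2 0 2)], sign=+1
⇒ 4πI² = 12/1859
I = (+1)√(12/1859/(4π)) = 0.02266449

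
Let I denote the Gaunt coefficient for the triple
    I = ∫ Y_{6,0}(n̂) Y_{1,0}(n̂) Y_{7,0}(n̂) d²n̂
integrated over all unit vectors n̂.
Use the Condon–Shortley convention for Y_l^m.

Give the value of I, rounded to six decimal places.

0.244927

Checks pass: Σm=0; 14 even; l₃=7∈[5,7].
(2·6+1)(2·1+1)(2·7+1) = 585
Δ: 0! 12! 2! / 15! → 1/1365
sum: t=0:+1/518400 = 1/518400
3j²(6 1 7; 0 0 0) = Δ·Π!·Σ² = 7/195  (sign -1)
(m-triple is (0,0,0) — same symbol as above.)
combine: 4πI² = 585·7/195·7/195 = 49/65
take √, sign +1: I = 0.24492687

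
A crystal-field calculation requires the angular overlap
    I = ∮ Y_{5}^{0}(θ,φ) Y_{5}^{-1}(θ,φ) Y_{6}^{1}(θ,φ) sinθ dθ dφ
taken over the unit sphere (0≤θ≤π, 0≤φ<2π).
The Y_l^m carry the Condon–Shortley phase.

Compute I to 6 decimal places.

-0.072607

m-sum 0 ✓  L=16 even ✓  0≤6≤10 ✓
Π(2lᵢ+1) = 11×11×13 = 1573
triangle coeff Δ(5,5,6) = 1/28588560
Σ_t [0,4]: t=0:+1/345600 t=1:−1/13824 t=2:+1/5184 t=3:−1/13824 t=4:+1/345600 = 7/129600
(3j)²=80/7293 [(5 5 6; 0 0 0)], sign=+1
Σ_t [0,4]: t=0:+1/138240 t=1:−1/10368 t=2:+1/6912 t=3:−1/34560 t=4:+1/2073600 = 7/259200
(3j)²=28/7293 [(5 5 6; 0 -1 1)], sign=-1
⇒ 4πI² = 2240/33813
I = (-1)√(2240/33813/(4π)) = -0.07260679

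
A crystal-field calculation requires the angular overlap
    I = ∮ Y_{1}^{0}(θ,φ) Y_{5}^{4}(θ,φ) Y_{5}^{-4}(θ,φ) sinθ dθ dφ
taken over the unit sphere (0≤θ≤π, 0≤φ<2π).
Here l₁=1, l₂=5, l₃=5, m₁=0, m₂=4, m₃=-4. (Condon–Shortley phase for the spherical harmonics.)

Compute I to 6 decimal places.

0.000000

Σlᵢ=11 odd — θ-integrand is odd under cosθ→−cosθ; I=0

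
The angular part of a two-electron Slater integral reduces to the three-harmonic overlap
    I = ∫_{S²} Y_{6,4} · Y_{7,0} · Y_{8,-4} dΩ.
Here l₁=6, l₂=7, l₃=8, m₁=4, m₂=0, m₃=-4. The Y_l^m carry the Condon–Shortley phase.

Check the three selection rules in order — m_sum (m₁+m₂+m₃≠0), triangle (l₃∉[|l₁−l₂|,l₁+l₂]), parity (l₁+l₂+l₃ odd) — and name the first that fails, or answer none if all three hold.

azimuthal sum: 4 + 0 − 4 = 0  ✓
1 ≤ 8 ≤ 13 (triangle on l)  ✓
L = 6 + 7 + 8 = 21 (odd)  ✗

parity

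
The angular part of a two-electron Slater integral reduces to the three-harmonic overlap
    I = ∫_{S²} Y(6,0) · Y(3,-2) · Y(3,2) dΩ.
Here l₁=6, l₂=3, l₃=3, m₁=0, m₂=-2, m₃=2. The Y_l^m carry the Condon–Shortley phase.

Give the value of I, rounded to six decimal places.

Checks pass: Σm=0; 12 even; l₃=3∈[3,9].
(2·6+1)(2·3+1)(2·3+1) = 637
Δ: 6! 6! 0! / 13! → 1/12012
sum: t=3:−1/1296 = -1/1296
3j²(6 3 3; 0 0 0) = Δ·Π!·Σ² = 100/3003  (sign +1)
sum: t=1:−1/14400 = -1/14400
3j²(6 3 3; 0 -2 2) = Δ·Π!·Σ² = 3/1001  (sign +1)
combine: 4πI² = 637·100/3003·3/1001 = 100/1573
take √, sign +1: I = 0.07112638

0.071126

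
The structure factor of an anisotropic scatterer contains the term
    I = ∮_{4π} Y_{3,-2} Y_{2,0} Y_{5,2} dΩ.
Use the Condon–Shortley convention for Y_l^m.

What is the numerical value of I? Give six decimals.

Checks pass: Σm=0; 10 even; l₃=5∈[1,5].
(2·3+1)(2·2+1)(2·5+1) = 385
Δ: 0! 6! 4! / 11! → 1/2310
sum: t=0:+1/144 = 1/144
3j²(3 2 5; 0 0 0) = Δ·Π!·Σ² = 10/231  (sign -1)
sum: t=0:+1/480 = 1/480
3j²(3 2 5; -2 0 2) = Δ·Π!·Σ² = 3/110  (sign -1)
combine: 4πI² = 385·10/231·3/110 = 5/11
take √, sign +1: I = 0.19018827

0.190188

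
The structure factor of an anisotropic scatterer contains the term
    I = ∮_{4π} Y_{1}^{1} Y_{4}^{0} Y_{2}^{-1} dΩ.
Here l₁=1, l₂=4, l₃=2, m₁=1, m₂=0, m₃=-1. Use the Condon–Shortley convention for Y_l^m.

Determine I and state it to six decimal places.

0.000000

|1−4|≤2≤1+4 violated ⇒ I = 0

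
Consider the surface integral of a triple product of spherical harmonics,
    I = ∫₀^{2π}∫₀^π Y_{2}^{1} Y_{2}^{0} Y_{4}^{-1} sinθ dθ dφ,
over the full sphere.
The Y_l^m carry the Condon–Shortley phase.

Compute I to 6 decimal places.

Rules hold: Σm=0, L=8 even, 0≤4≤4.
N = 5·5·9 = 225
Δ = 0!·4!·4!/9! = 1/630
Racah Σ t=0..0: t=0:+1/16 = 1/16
⇒ 3j(2 2 4; 0 0 0)² = 2/35, sgn +1
Racah Σ t=0..0: t=0:+1/24 = 1/24
⇒ 3j(2 2 4; 1 0 -1)² = 1/21, sgn -1
4πI² = N·(3j₀)²·(3jₘ)² = 30/49
I = -1·√(0.612245/4π) = -0.22072812

-0.220728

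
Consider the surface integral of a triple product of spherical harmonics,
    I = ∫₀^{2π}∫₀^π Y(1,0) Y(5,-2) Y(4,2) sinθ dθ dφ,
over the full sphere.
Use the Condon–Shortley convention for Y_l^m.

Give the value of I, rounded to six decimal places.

0.225034

Rules hold: Σm=0, L=10 even, 4≤4≤6.
N = 3·11·9 = 297
Δ = 2!·0!·8!/11! = 1/495
Racah Σ t=1..1: t=1:−1/576 = -1/576
⇒ 3j(1 5 4; 0 0 0)² = 5/99, sgn -1
Racah Σ t=1..1: t=1:−1/1440 = -1/1440
⇒ 3j(1 5 4; 0 -2 2)² = 7/165, sgn -1
4πI² = N·(3j₀)²·(3jₘ)² = 7/11
I = +1·√(0.636364/4π) = 0.22503380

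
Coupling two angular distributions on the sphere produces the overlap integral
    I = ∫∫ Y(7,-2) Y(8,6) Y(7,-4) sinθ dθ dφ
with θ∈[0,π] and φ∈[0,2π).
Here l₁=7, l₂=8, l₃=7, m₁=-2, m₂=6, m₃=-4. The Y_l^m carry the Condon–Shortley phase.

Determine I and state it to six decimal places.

Rules hold: Σm=0, L=22 even, 1≤7≤15.
N = 15·17·15 = 3825
Δ = 8!·6!·8!/23! = 1/22086194130
Racah Σ t=1..7: t=1:−1/18289152000 t=2:+1/248832000 t=3:−1/24883200 t=4:+1/11943936 t=5:−1/24883200 t=6:+1/248832000 t=7:−1/18289152000 = 11/975421440
⇒ 3j(7 8 7; 0 0 0)² = 1750/289731, sgn -1
Racah Σ t=6..8: t=6:+1/2090188800 t=7:−1/1219276800 t=8:+1/6967296000 = -29/146313216000
⇒ 3j(7 8 7; -2 6 -4)² = 841/260015, sgn +1
4πI² = N·(3j₀)²·(3jₘ)² = 3153750/42204149
I = -1·√(0.0747261/4π) = -0.07711363

-0.077114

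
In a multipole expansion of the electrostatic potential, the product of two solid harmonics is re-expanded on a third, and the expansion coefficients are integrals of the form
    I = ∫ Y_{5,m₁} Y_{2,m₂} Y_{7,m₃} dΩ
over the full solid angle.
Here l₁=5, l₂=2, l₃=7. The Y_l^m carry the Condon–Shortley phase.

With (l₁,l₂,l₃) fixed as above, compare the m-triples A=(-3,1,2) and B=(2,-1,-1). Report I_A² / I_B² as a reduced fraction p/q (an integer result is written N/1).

l's match ⇒ only the (l;m) 3-j factors differ between A and B.
A: triangle coeff Δ(5,2,7) = 1/15015; Σ_t [0,0]: t=0:+1/483840 = 1/483840; (3j)²=6/1001 [(5 2 7; -3 1 2)], sign=-1
B: triangle coeff Δ(5,2,7) = 1/15015; Σ_t [0,0]: t=0:+1/181440 = 1/181440; (3j)²=32/3003 [(5 2 7; 2 -1 -1)], sign=+1
I_A²/I_B² = (6/1001)/(32/3003) = 9/16

9/16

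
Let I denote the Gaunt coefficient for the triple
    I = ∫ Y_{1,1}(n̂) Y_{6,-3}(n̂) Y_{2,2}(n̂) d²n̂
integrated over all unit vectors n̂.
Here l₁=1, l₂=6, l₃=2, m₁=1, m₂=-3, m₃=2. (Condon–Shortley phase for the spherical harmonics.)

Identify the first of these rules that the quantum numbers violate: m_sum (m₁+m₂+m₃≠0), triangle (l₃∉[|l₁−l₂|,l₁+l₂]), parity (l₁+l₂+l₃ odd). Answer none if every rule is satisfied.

triangle

azimuthal sum: 1 − 3 + 2 = 0  ✓
5 ≤ 2 ≤ 7 (triangle on l)  ✗
L = 1 + 6 + 2 = 9 (odd)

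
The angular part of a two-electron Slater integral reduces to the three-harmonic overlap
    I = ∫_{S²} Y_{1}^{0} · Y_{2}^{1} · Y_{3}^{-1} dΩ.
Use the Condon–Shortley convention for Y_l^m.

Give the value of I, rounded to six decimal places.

-0.233597

m-sum 0 ✓  L=6 even ✓  1≤3≤3 ✓
Π(2lᵢ+1) = 3×5×7 = 105
triangle coeff Δ(1,2,3) = 1/105
Σ_t [0,0]: t=0:+1/4 = 1/4
(3j)²=3/35 [(1 2 3; 0 0 0)], sign=-1
Σ_t [0,0]: t=0:+1/6 = 1/6
(3j)²=8/105 [(1 2 3; 0 1 -1)], sign=+1
⇒ 4πI² = 24/35
I = (-1)√(24/35/(4π)) = -0.23359668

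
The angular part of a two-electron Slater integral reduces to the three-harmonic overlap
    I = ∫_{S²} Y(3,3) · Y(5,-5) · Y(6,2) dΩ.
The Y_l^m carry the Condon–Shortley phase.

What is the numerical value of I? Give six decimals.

-0.036034

m-sum 0 ✓  L=14 even ✓  2≤6≤8 ✓
Π(2lᵢ+1) = 7×11×13 = 1001
triangle coeff Δ(3,5,6) = 1/675675
Σ_t [0,2]: t=0:+1/8640 t=1:−1/2304 t=2:+1/8640 = -7/34560
(3j)²=7/429 [(3 5 6; 0 0 0)], sign=-1
Σ_t [0,0]: t=0:+1/1935360 = 1/1935360
(3j)²=1/1001 [(3 5 6; 3 -5 2)], sign=+1
⇒ 4πI² = 7/429
I = (-1)√(7/429/(4π)) = -0.03603425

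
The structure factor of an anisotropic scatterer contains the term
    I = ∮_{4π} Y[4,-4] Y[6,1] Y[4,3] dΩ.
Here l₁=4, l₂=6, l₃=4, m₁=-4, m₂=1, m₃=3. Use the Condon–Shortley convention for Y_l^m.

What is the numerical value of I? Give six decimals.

0.065188

Checks pass: Σm=0; 14 even; l₃=4∈[2,10].
(2·4+1)(2·6+1)(2·4+1) = 1053
Δ: 6! 2! 6! / 15! → 1/1261260
sum: t=2:+1/4608 t=3:−1/1296 t=4:+1/4608 = -7/20736
3j²(4 6 4; 0 0 0) = Δ·Π!·Σ² = 20/1287  (sign -1)
sum: t=6:+1/172800 = 1/172800
3j²(4 6 4; -4 1 3) = Δ·Π!·Σ² = 7/2145  (sign -1)
combine: 4πI² = 1053·20/1287·7/2145 = 84/1573
take √, sign +1: I = 0.06518840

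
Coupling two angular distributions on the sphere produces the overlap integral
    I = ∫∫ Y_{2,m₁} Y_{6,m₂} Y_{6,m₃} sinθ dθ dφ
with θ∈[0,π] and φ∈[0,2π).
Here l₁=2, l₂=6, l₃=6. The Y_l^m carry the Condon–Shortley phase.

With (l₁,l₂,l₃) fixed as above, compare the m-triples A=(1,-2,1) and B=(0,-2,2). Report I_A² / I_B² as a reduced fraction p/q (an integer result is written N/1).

3/5

l's match ⇒ only the (l;m) 3-j factors differ between A and B.
A: triangle coeff Δ(2,6,6) = 1/90090; Σ_t [0,1]: t=0:+1/34560 t=1:−1/60480 = 1/80640; (3j)²=6/1001 [(2 6 6; 1 -2 1)], sign=-1
B: triangle coeff Δ(2,6,6) = 1/90090; Σ_t [0,2]: t=0:+1/69120 t=1:−1/30240 t=2:+1/322560 = -1/64512; (3j)²=10/1001 [(2 6 6; 0 -2 2)], sign=-1
I_A²/I_B² = (6/1001)/(10/1001) = 3/5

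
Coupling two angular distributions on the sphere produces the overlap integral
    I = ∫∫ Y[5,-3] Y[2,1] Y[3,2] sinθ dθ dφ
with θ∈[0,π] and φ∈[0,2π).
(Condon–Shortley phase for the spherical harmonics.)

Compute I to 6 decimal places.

-0.253584

m-sum 0 ✓  L=10 even ✓  3≤3≤7 ✓
Π(2lᵢ+1) = 11×5×7 = 385
triangle coeff Δ(5,2,3) = 1/2310
Σ_t [2,2]: t=2:+1/144 = 1/144
(3j)²=10/231 [(5 2 3; 0 0 0)], sign=-1
Σ_t [3,3]: t=3:−1/720 = -1/720
(3j)²=8/165 [(5 2 3; -3 1 2)], sign=+1
⇒ 4πI² = 80/99
I = (-1)√(80/99/(4π)) = -0.25358436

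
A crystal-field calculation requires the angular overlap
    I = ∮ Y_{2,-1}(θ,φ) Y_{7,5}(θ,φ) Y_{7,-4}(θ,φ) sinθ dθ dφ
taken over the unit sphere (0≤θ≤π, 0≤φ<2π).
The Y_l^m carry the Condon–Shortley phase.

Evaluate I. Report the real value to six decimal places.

Checks pass: Σm=0; 16 even; l₃=7∈[5,9].
(2·2+1)(2·7+1)(2·7+1) = 1125
Δ: 2! 2! 12! / 17! → 1/185640
sum: t=0:+1/2419200 t=1:−1/518400 t=2:+1/2419200 = -1/907200
3j²(2 7 7; 0 0 0) = Δ·Π!·Σ² = 56/3315  (sign +1)
sum: t=1:−1/79833600 t=2:+1/14515200 = 1/17740800
3j²(2 7 7; -1 5 -4) = Δ·Π!·Σ² = 729/30940  (sign -1)
combine: 4πI² = 1125·56/3315·729/30940 = 21870/48841
take √, sign -1: I = -0.18876748

-0.188767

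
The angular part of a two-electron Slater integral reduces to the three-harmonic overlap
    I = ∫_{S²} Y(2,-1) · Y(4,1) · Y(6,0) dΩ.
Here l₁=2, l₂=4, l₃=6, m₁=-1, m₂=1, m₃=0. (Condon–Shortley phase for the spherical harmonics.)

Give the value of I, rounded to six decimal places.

Checks pass: Σm=0; 12 even; l₃=6∈[2,6].
(2·2+1)(2·4+1)(2·6+1) = 585
Δ: 0! 4! 8! / 13! → 1/6435
sum: t=0:+1/2304 = 1/2304
3j²(2 4 6; 0 0 0) = Δ·Π!·Σ² = 5/143  (sign +1)
sum: t=0:+1/4320 = 1/4320
3j²(2 4 6; -1 1 0) = Δ·Π!·Σ² = 8/429  (sign +1)
combine: 4πI² = 585·5/143·8/429 = 600/1573
take √, sign +1: I = 0.17422334

0.174223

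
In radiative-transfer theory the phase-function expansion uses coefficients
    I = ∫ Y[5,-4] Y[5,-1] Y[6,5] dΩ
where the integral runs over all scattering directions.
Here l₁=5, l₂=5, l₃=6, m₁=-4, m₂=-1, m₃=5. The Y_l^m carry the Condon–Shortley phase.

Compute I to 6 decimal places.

0.158629

Checks pass: Σm=0; 16 even; l₃=6∈[0,10].
(2·5+1)(2·5+1)(2·6+1) = 1573
Δ: 4! 6! 6! / 17! → 1/28588560
sum: t=0:+1/345600 t=1:−1/13824 t=2:+1/5184 t=3:−1/13824 t=4:+1/345600 = 7/129600
3j²(5 5 6; 0 0 0) = Δ·Π!·Σ² = 80/7293  (sign +1)
sum: t=3:−1/518400 t=4:+1/2073600 = -1/691200
3j²(5 5 6; -4 -1 5) = Δ·Π!·Σ² = 81/4420  (sign +1)
combine: 4πI² = 1573·80/7293·81/4420 = 1188/3757
take √, sign +1: I = 0.15862904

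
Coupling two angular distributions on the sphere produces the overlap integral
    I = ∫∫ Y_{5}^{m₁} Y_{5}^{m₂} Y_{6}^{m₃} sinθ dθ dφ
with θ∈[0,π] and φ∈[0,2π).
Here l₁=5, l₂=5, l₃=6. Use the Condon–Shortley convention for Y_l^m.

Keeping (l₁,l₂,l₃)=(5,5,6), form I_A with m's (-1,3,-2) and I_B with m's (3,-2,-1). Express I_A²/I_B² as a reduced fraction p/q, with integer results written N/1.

Same 5,5,6: normalisation and zero-m 3j drop out of the ratio.
A: Δ: 4! 6! 6! / 17! → 1/28588560; sum: t=2:+1/138240 t=3:−1/25920 t=4:+1/55296 = -11/829440; 3j²(5 5 6; -1 3 -2) = Δ·Π!·Σ² = 11/1326  (sign -1)
B: Δ: 4! 6! 6! / 17! → 1/28588560; sum: t=0:+1/41472 t=1:−1/34560 t=2:+1/345600 = -1/518400; 3j²(5 5 6; 3 -2 -1) = Δ·Π!·Σ² = 7/36465  (sign +1)
I_A²/I_B² = (11/1326)/(7/36465) = 605/14

605/14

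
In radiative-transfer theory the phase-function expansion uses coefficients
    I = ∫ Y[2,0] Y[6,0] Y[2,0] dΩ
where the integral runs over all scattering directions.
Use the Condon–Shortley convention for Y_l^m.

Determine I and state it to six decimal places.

|2−6|≤2≤2+6 violated ⇒ I = 0

0.000000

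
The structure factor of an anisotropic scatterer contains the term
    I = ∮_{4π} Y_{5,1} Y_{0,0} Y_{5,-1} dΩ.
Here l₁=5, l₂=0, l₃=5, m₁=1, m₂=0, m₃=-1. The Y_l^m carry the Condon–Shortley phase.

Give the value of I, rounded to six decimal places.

Rules hold: Σm=0, L=10 even, 5≤5≤5.
N = 11·1·11 = 121
Δ = 0!·10!·0!/11! = 1/11
Racah Σ t=0..0: t=0:+1/14400 = 1/14400
⇒ 3j(5 0 5; 0 0 0)² = 1/11, sgn -1
Racah Σ t=0..0: t=0:+1/17280 = 1/17280
⇒ 3j(5 0 5; 1 0 -1)² = 1/11, sgn +1
4πI² = N·(3j₀)²·(3jₘ)² = 1/1
I = -1·√(1/4π) = -0.28209479

-0.282095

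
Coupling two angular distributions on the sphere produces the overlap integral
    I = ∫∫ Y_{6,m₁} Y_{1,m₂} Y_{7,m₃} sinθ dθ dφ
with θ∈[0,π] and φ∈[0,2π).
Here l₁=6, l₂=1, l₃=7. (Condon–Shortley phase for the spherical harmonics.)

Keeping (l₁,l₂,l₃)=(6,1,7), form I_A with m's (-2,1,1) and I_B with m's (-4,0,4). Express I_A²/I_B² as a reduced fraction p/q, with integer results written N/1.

l's match ⇒ only the (l;m) 3-j factors differ between A and B.
A: triangle coeff Δ(6,1,7) = 1/1365; Σ_t [0,0]: t=0:+1/1935360 = 1/1935360; (3j)²=1/91 [(6 1 7; -2 1 1)], sign=+1
B: triangle coeff Δ(6,1,7) = 1/1365; Σ_t [0,0]: t=0:+1/7257600 = 1/7257600; (3j)²=11/455 [(6 1 7; -4 0 4)], sign=-1
I_A²/I_B² = (1/91)/(11/455) = 5/11

5/11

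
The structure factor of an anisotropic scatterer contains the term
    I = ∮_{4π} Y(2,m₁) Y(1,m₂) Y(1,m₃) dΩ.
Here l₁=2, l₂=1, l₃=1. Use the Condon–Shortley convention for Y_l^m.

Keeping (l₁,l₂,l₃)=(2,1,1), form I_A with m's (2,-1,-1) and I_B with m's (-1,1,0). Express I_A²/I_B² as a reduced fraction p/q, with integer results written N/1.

2/1

Same 2,1,1: normalisation and zero-m 3j drop out of the ratio.
A: Δ: 2! 2! 0! / 5! → 1/30; sum: t=0:+1/4 = 1/4; 3j²(2 1 1; 2 -1 -1) = Δ·Π!·Σ² = 1/5  (sign +1)
B: Δ: 2! 2! 0! / 5! → 1/30; sum: t=2:+1/2 = 1/2; 3j²(2 1 1; -1 1 0) = Δ·Π!·Σ² = 1/10  (sign -1)
I_A²/I_B² = (1/5)/(1/10) = 2/1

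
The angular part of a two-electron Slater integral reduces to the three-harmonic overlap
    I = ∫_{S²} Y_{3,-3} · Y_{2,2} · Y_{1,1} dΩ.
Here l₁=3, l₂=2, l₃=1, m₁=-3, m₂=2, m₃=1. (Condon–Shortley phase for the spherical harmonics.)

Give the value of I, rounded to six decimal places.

m-sum 0 ✓  L=6 even ✓  1≤1≤5 ✓
Π(2lᵢ+1) = 7×5×3 = 105
triangle coeff Δ(3,2,1) = 1/105
Σ_t [2,2]: t=2:+1/4 = 1/4
(3j)²=3/35 [(3 2 1; 0 0 0)], sign=-1
Σ_t [4,4]: t=4:+1/48 = 1/48
(3j)²=1/7 [(3 2 1; -3 2 1)], sign=+1
⇒ 4πI² = 9/7
I = (-1)√(9/7/(4π)) = -0.31986543

-0.319865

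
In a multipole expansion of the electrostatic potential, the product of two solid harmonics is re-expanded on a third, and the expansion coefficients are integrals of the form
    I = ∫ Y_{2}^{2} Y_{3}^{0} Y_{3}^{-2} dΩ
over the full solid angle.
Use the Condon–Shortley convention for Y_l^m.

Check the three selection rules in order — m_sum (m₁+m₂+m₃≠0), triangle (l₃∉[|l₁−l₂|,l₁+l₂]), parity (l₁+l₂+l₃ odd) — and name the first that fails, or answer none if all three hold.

Σmᵢ = 0  ✓
l₃∈[|l₁−l₂|,l₁+l₂]=[1,5], have l₃=3  ✓
Σlᵢ = 8 ⇒ even  ✓

none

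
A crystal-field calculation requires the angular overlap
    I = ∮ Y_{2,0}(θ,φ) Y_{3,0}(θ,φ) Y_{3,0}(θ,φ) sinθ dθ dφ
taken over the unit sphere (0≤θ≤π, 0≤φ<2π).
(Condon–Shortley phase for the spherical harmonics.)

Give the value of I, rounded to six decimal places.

0.168209

Checks pass: Σm=0; 8 even; l₃=3∈[1,5].
(2·2+1)(2·3+1)(2·3+1) = 245
Δ: 2! 2! 4! / 9! → 1/3780
sum: t=0:+1/24 t=1:−1/4 t=2:+1/24 = -1/6
3j²(2 3 3; 0 0 0) = Δ·Π!·Σ² = 4/105  (sign +1)
(m-triple is (0,0,0) — same symbol as above.)
combine: 4πI² = 245·4/105·4/105 = 16/45
take √, sign +1: I = 0.16820883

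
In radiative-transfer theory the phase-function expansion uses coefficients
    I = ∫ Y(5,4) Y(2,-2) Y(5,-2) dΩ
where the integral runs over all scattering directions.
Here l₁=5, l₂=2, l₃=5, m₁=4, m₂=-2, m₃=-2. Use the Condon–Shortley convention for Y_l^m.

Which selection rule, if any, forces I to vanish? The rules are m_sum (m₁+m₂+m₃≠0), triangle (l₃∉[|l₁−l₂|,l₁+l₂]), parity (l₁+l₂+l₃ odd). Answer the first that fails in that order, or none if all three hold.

none

m₁+m₂+m₃ = 4 − 2 − 2 = 0  ✓
triangle: |5−2|=3 ≤ l₃=5 ≤ 5+2=7  ✓
parity: l₁+l₂+l₃ = 12 is even  ✓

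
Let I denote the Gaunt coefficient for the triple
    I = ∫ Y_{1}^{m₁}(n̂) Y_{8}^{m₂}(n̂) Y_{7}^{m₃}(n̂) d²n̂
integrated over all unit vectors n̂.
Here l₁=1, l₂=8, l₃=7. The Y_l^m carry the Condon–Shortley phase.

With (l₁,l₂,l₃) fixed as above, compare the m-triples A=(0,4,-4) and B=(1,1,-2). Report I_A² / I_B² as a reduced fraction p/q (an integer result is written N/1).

l's match ⇒ only the (l;m) 3-j factors differ between A and B.
A: triangle coeff Δ(1,8,7) = 1/2040; Σ_t [1,1]: t=1:−1/239500800 = -1/239500800; (3j)²=2/85 [(1 8 7; 0 4 -4)], sign=+1
B: triangle coeff Δ(1,8,7) = 1/2040; Σ_t [0,0]: t=0:+1/87091200 = 1/87091200; (3j)²=7/680 [(1 8 7; 1 1 -2)], sign=-1
I_A²/I_B² = (2/85)/(7/680) = 16/7

16/7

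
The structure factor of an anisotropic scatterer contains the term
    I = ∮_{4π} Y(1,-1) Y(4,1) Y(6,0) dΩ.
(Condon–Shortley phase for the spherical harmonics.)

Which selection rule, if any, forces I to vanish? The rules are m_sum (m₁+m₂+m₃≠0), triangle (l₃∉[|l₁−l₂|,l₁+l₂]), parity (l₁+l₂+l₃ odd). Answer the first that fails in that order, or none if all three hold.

triangle

azimuthal sum: -1 + 1 + 0 = 0  ✓
3 ≤ 6 ≤ 5 (triangle on l)  ✗
L = 1 + 4 + 6 = 11 (odd)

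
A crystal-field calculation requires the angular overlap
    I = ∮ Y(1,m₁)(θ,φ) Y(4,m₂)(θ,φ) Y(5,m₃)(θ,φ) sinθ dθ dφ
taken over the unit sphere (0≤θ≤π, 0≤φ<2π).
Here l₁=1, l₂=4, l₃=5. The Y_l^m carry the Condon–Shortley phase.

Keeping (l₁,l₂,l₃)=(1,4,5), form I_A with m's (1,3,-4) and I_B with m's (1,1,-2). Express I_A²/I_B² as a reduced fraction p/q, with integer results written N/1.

Shared (l₁,l₂,l₃)=(1,4,5): N and (l;000)² cancel in I_A²/I_B².
A: Δ = 0!·2!·8!/11! = 1/495; Racah Σ t=0..0: t=0:+1/10080 = 1/10080; ⇒ 3j(1 4 5; 1 3 -4)² = 4/55, sgn -1
B: Δ = 0!·2!·8!/11! = 1/495; Racah Σ t=0..0: t=0:+1/1440 = 1/1440; ⇒ 3j(1 4 5; 1 1 -2)² = 7/165, sgn -1
I_A²/I_B² = (4/55)/(7/165) = 12/7

12/7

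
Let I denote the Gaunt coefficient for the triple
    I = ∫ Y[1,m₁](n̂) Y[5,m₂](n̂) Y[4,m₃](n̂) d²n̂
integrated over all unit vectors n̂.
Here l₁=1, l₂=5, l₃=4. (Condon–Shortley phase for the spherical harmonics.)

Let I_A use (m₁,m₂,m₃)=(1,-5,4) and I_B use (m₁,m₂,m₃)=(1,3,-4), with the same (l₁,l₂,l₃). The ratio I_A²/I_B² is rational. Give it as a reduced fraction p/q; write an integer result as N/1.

Same 1,5,4: normalisation and zero-m 3j drop out of the ratio.
A: Δ: 2! 0! 8! / 11! → 1/495; sum: t=0:+1/80640 = 1/80640; 3j²(1 5 4; 1 -5 4) = Δ·Π!·Σ² = 1/11  (sign +1)
B: Δ: 2! 0! 8! / 11! → 1/495; sum: t=0:+1/80640 = 1/80640; 3j²(1 5 4; 1 3 -4) = Δ·Π!·Σ² = 1/495  (sign +1)
I_A²/I_B² = (1/11)/(1/495) = 45/1

45/1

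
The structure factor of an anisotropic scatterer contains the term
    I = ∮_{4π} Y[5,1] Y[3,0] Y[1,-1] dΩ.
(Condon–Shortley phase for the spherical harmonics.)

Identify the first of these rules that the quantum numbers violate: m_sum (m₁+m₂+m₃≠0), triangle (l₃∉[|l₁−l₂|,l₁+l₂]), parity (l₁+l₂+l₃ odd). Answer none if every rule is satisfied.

Σmᵢ = 0  ✓
l₃∈[|l₁−l₂|,l₁+l₂]=[2,8], have l₃=1  ✗
Σlᵢ = 9 ⇒ odd

triangle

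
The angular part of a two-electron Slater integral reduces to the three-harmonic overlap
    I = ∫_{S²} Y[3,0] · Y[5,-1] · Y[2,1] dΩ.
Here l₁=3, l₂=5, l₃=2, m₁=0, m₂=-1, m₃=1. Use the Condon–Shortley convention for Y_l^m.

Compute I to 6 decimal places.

-0.214318

Rules hold: Σm=0, L=10 even, 2≤2≤8.
N = 7·11·5 = 385
Δ = 6!·0!·4!/11! = 1/2310
Racah Σ t=3..3: t=3:−1/144 = -1/144
⇒ 3j(3 5 2; 0 0 0)² = 10/231, sgn -1
Racah Σ t=3..3: t=3:−1/216 = -1/216
⇒ 3j(3 5 2; 0 -1 1)² = 8/231, sgn +1
4πI² = N·(3j₀)²·(3jₘ)² = 400/693
I = -1·√(0.577201/4π) = -0.21431790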